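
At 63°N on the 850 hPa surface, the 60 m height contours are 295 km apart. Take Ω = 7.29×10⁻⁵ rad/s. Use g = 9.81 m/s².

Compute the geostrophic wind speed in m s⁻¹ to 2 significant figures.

15 m s⁻¹

Coriolis parameter at 63°N:
f = 2Ω sin φ = 2 × 7.29×10⁻⁵ × sin 63° = 1.30×10⁻⁴ s⁻¹
Height gradient: |∂Z/∂n| = 60 m / 295000 m = 2.03×10⁻⁴
On a pressure surface, geostrophic balance gives V_g = (g/f)|∂Z/∂n|:
V_g = 9.81 × 2.03×10⁻⁴ / 1.30×10⁻⁴ = 15.4 m/s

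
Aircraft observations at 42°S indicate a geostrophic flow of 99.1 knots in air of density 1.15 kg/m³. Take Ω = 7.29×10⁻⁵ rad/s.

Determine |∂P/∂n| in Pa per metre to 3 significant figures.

5.72×10⁻³ Pa/m

Coriolis parameter at 42°S:
f = 2Ω sin φ = 2 × 7.29×10⁻⁵ × sin 42° = 9.76×10⁻⁵ s⁻¹
Wind speed in SI: 99.1 knots = 51.0 m/s
Geostrophic balance rearranged: |∂P/∂n| = f ρ V_g
|∂P/∂n| = 9.76×10⁻⁵ × 1.15 × 51.0 = 5.72×10⁻³ Pa/m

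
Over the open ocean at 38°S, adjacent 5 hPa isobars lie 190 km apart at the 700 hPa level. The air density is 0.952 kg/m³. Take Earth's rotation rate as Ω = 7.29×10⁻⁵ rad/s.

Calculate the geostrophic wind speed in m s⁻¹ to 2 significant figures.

31 m s⁻¹

Coriolis parameter at 38°S:
f = 2Ω sin φ = 2 × 7.29×10⁻⁵ × sin 38° = 8.98×10⁻⁵ s⁻¹
Pressure gradient: |∂P/∂n| = 500 Pa / 190000 m = 2.63×10⁻³ Pa/m
Geostrophic balance (pressure-gradient force = Coriolis force):
V_g = (1/(fρ)) |∂P/∂n| = 2.63×10⁻³ / (8.98×10⁻⁵ × 0.952) = 30.8 m/s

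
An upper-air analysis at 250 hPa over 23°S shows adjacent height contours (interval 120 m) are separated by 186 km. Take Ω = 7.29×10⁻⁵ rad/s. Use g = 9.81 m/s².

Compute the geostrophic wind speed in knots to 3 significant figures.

Coriolis parameter at 23°S:
f = 2Ω sin φ = 2 × 7.29×10⁻⁵ × sin 23° = 5.70×10⁻⁵ s⁻¹
Height gradient: |∂Z/∂n| = 120 m / 186000 m = 6.45×10⁻⁴
On a pressure surface, geostrophic balance gives V_g = (g/f)|∂Z/∂n|:
V_g = 9.81 × 6.45×10⁻⁴ / 5.70×10⁻⁵ = 111 m/s
Converting: 111 m/s × 1.944 = 216 knots

216 knots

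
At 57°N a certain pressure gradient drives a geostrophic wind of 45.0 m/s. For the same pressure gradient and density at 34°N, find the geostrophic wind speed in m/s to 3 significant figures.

With the same pressure gradient and density, V_g ∝ 1/f ∝ 1/sin φ.
V₂ = V₁ · sin φ₁ / sin φ₂ = 45.0 × sin 57° / sin 34°
V₂ = 45.0 × 0.8387/0.5592 = 67.5 m/s

67.5 m/s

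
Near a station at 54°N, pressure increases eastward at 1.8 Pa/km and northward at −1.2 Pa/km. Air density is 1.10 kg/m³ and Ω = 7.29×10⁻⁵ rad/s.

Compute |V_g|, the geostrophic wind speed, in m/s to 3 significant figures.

16.7 m/s

Coriolis parameter at 54°N:
f = 2Ω sin φ = 2 × 7.29×10⁻⁵ × sin 54° = 1.18×10⁻⁴ s⁻¹
Component geostrophic relations (x east, y north):
u_g = −(1/(fρ)) ∂P/∂y,  v_g = (1/(fρ)) ∂P/∂x
u_g = −(−1.2×10⁻³)/(1.18×10⁻⁴ × 1.10) = 9.25 m/s;  v_g = (1.8×10⁻³)/(1.18×10⁻⁴ × 1.10) = 13.9 m/s
|V_g| = √(u_g² + v_g²) = 16.7 m/s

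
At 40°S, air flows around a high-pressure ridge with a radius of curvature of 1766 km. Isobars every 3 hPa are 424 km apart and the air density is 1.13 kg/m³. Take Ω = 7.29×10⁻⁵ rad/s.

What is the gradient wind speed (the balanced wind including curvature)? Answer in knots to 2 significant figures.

Coriolis parameter at 40°S:
f = 2Ω sin φ = 2 × 7.29×10⁻⁵ × sin 40° = 9.37×10⁻⁵ s⁻¹
Pressure gradient: |∂P/∂n| = 300 Pa / 424000 m = 7.08×10⁻⁴ Pa/m
Geostrophic speed: V_g = |∂P/∂n|/(fρ) = 7.08×10⁻⁴/(9.37×10⁻⁵ × 1.13) = 6.68 m/s
Around a high, pressure-gradient force acts outward with centrifugal, so Coriolis balances both:
fV = (1/ρ)|∂P/∂n| + V²/R  →  V² − fR·V + fR·V_g = 0
With fR = 9.37×10⁻⁵ × 1766×10³ m = 166 m/s:
V = [fR − √((fR)² − 4 fR V_g)]/2 = [166 − √(166² − 4×166×6.68)]/2 = 6.98 m/s
Supergeostrophic (V > V_g = 6.68 m/s), as expected around a high.
Converting: 6.98 m/s × 1.944 = 14 knots

14 knots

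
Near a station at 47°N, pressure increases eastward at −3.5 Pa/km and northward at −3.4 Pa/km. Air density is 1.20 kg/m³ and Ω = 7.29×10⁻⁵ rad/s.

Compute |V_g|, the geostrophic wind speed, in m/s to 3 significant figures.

38.1 m/s

Coriolis parameter at 47°N:
f = 2Ω sin φ = 2 × 7.29×10⁻⁵ × sin 47° = 1.07×10⁻⁴ s⁻¹
Component geostrophic relations (x east, y north):
u_g = −(1/(fρ)) ∂P/∂y,  v_g = (1/(fρ)) ∂P/∂x
u_g = −(−3.4×10⁻³)/(1.07×10⁻⁴ × 1.20) = 26.6 m/s;  v_g = (−3.5×10⁻³)/(1.07×10⁻⁴ × 1.20) = −27.4 m/s
|V_g| = √(u_g² + v_g²) = 38.1 m/s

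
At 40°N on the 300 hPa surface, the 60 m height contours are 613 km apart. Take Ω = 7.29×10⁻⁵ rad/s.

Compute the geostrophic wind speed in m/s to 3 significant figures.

Coriolis parameter at 40°N:
f = 2Ω sin φ = 2 × 7.29×10⁻⁵ × sin 40° = 9.37×10⁻⁵ s⁻¹
Height gradient: |∂Z/∂n| = 60 m / 613000 m = 9.79×10⁻⁵
On a pressure surface, geostrophic balance gives V_g = (g/f)|∂Z/∂n|:
V_g = 9.81 × 9.79×10⁻⁵ / 9.37×10⁻⁵ = 10.2 m/s

10.2 m/s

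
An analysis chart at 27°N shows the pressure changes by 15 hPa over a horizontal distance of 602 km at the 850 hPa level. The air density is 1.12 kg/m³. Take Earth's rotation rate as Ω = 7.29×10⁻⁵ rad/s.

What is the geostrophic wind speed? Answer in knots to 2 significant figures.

Coriolis parameter at 27°N:
f = 2Ω sin φ = 2 × 7.29×10⁻⁵ × sin 27° = 6.62×10⁻⁵ s⁻¹
Pressure gradient: |∂P/∂n| = 1500 Pa / 602000 m = 2.49×10⁻³ Pa/m
Geostrophic balance (pressure-gradient force = Coriolis force):
V_g = (1/(fρ)) |∂P/∂n| = 2.49×10⁻³ / (6.62×10⁻⁵ × 1.12) = 33.6 m/s
Converting: 33.6 m/s × 1.944 = 65 knots

65 knots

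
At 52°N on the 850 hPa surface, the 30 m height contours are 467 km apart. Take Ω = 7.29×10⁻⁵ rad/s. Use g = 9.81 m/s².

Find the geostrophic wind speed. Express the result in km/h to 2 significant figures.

20 km/h

Coriolis parameter at 52°N:
f = 2Ω sin φ = 2 × 7.29×10⁻⁵ × sin 52° = 1.15×10⁻⁴ s⁻¹
Height gradient: |∂Z/∂n| = 30 m / 467000 m = 6.42×10⁻⁵
On a pressure surface, geostrophic balance gives V_g = (g/f)|∂Z/∂n|:
V_g = 9.81 × 6.42×10⁻⁵ / 1.15×10⁻⁴ = 5.49 m/s
Converting: 5.49 m/s × 3.6 = 20 km/h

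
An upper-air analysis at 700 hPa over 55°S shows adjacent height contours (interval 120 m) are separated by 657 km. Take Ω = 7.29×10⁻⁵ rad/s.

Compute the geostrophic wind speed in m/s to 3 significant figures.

Coriolis parameter at 55°S:
f = 2Ω sin φ = 2 × 7.29×10⁻⁵ × sin 55° = 1.19×10⁻⁴ s⁻¹
Height gradient: |∂Z/∂n| = 120 m / 657000 m = 1.83×10⁻⁴
On a pressure surface, geostrophic balance gives V_g = (g/f)|∂Z/∂n|:
V_g = 9.81 × 1.83×10⁻⁴ / 1.19×10⁻⁴ = 15.0 m/s

15.0 m/s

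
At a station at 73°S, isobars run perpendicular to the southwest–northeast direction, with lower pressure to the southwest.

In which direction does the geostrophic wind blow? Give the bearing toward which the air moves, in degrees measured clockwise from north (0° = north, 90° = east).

The pressure-gradient force points toward the southwest (bearing 225°).
Geostrophic balance: in the Southern Hemisphere the Coriolis force deflects motion to the left, so the geostrophic wind blows 90° to the left of the pressure-gradient force (low pressure on the right).
Rotating 225° by 90° counterclockwise gives 135° — the wind blows toward the southeast.

135°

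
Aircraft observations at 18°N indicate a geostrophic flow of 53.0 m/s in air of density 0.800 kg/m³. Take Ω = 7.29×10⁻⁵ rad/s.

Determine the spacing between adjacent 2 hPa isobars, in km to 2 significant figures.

100 km

Coriolis parameter at 18°N:
f = 2Ω sin φ = 2 × 7.29×10⁻⁵ × sin 18° = 4.51×10⁻⁵ s⁻¹
Geostrophic balance rearranged: |∂P/∂n| = f ρ V_g
|∂P/∂n| = 4.51×10⁻⁵ × 0.800 × 53.0 = 1.91×10⁻³ Pa/m
Isobar spacing: Δn = ΔP/|∂P/∂n| = 200 Pa / 1.91×10⁻³ Pa/m = 104695 m ≈ 100 km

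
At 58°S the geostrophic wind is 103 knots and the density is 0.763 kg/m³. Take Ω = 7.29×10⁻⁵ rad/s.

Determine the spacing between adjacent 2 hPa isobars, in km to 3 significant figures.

Coriolis parameter at 58°S:
f = 2Ω sin φ = 2 × 7.29×10⁻⁵ × sin 58° = 1.24×10⁻⁴ s⁻¹
Wind speed in SI: 103 knots = 53.0 m/s
Geostrophic balance rearranged: |∂P/∂n| = f ρ V_g
|∂P/∂n| = 1.24×10⁻⁴ × 0.763 × 53.0 = 5.00×10⁻³ Pa/m
Isobar spacing: Δn = ΔP/|∂P/∂n| = 200 Pa / 5.00×10⁻³ Pa/m = 40008 m ≈ 40.0 km

40.0 km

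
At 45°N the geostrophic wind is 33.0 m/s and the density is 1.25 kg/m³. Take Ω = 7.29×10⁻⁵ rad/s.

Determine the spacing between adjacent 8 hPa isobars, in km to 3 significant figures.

188 km

Coriolis parameter at 45°N:
f = 2Ω sin φ = 2 × 7.29×10⁻⁵ × sin 45° = 1.03×10⁻⁴ s⁻¹
Geostrophic balance rearranged: |∂P/∂n| = f ρ V_g
|∂P/∂n| = 1.03×10⁻⁴ × 1.25 × 33.0 = 4.25×10⁻³ Pa/m
Isobar spacing: Δn = ΔP/|∂P/∂n| = 800 Pa / 4.25×10⁻³ Pa/m = 188115 m ≈ 188 km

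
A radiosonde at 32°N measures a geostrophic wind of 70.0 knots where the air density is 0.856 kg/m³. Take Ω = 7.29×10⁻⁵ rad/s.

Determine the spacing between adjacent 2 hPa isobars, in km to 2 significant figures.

84 km

Coriolis parameter at 32°N:
f = 2Ω sin φ = 2 × 7.29×10⁻⁵ × sin 32° = 7.73×10⁻⁵ s⁻¹
Wind speed in SI: 70.0 knots = 36.0 m/s
Geostrophic balance rearranged: |∂P/∂n| = f ρ V_g
|∂P/∂n| = 7.73×10⁻⁵ × 0.856 × 36.0 = 2.38×10⁻³ Pa/m
Isobar spacing: Δn = ΔP/|∂P/∂n| = 200 Pa / 2.38×10⁻³ Pa/m = 83976 m ≈ 84 km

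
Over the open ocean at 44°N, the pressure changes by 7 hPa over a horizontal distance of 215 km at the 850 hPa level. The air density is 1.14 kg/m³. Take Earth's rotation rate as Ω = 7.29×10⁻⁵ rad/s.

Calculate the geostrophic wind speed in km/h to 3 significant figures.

Coriolis parameter at 44°N:
f = 2Ω sin φ = 2 × 7.29×10⁻⁵ × sin 44° = 1.01×10⁻⁴ s⁻¹
Pressure gradient: |∂P/∂n| = 700 Pa / 215000 m = 3.26×10⁻³ Pa/m
Geostrophic balance (pressure-gradient force = Coriolis force):
V_g = (1/(fρ)) |∂P/∂n| = 3.26×10⁻³ / (1.01×10⁻⁴ × 1.14) = 28.2 m/s
Converting: 28.2 m/s × 3.6 = 102 km/h

102 km/h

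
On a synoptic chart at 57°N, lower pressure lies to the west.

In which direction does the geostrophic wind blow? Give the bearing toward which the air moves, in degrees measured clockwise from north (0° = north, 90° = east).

The pressure-gradient force points toward the west (bearing 270°).
Geostrophic balance: in the Northern Hemisphere the Coriolis force deflects motion to the right, so the geostrophic wind blows 90° to the right of the pressure-gradient force (low pressure on the left).
Rotating 270° by 90° clockwise gives 000° — the wind blows toward the north.

000°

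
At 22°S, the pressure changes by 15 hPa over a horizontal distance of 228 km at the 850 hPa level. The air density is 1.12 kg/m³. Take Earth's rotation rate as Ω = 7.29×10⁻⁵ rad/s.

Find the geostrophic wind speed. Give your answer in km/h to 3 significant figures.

387 km/h

Coriolis parameter at 22°S:
f = 2Ω sin φ = 2 × 7.29×10⁻⁵ × sin 22° = 5.46×10⁻⁵ s⁻¹
Pressure gradient: |∂P/∂n| = 1500 Pa / 228000 m = 6.58×10⁻³ Pa/m
Geostrophic balance (pressure-gradient force = Coriolis force):
V_g = (1/(fρ)) |∂P/∂n| = 6.58×10⁻³ / (5.46×10⁻⁵ × 1.12) = 108 m/s
Converting: 108 m/s × 3.6 = 387 km/h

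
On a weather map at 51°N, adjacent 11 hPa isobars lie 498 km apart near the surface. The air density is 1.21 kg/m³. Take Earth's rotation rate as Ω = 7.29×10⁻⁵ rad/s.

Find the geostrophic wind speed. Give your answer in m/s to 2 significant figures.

16 m/s

Coriolis parameter at 51°N:
f = 2Ω sin φ = 2 × 7.29×10⁻⁵ × sin 51° = 1.13×10⁻⁴ s⁻¹
Pressure gradient: |∂P/∂n| = 1100 Pa / 498000 m = 2.21×10⁻³ Pa/m
Geostrophic balance (pressure-gradient force = Coriolis force):
V_g = (1/(fρ)) |∂P/∂n| = 2.21×10⁻³ / (1.13×10⁻⁴ × 1.21) = 16.1 m/s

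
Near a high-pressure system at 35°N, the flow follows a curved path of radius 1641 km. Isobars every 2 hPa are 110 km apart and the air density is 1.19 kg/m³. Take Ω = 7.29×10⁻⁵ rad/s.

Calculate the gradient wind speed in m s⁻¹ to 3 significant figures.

21.7 m s⁻¹

Coriolis parameter at 35°N:
f = 2Ω sin φ = 2 × 7.29×10⁻⁵ × sin 35° = 8.36×10⁻⁵ s⁻¹
Pressure gradient: |∂P/∂n| = 200 Pa / 110000 m = 1.82×10⁻³ Pa/m
Geostrophic speed: V_g = |∂P/∂n|/(fρ) = 1.82×10⁻³/(8.36×10⁻⁵ × 1.19) = 18.3 m/s
Around a high, pressure-gradient force acts outward with centrifugal, so Coriolis balances both:
fV = (1/ρ)|∂P/∂n| + V²/R  →  V² − fR·V + fR·V_g = 0
With fR = 8.36×10⁻⁵ × 1641×10³ m = 137 m/s:
V = [fR − √((fR)² − 4 fR V_g)]/2 = [137 − √(137² − 4×137×18.3)]/2 = 21.7 m/s
Supergeostrophic (V > V_g = 18.3 m/s), as expected around a high.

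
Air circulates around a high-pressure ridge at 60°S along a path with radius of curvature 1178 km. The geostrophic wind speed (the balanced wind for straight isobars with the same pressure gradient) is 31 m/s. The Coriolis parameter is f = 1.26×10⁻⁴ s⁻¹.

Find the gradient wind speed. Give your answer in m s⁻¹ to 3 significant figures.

Around a high, pressure-gradient force acts outward with centrifugal, so Coriolis balances both:
fV = (1/ρ)|∂P/∂n| + V²/R  →  V² − fR·V + fR·V_g = 0
With fR = 1.26×10⁻⁴ × 1178×10³ m = 148 m/s:
V = [fR − √((fR)² − 4 fR V_g)]/2 = [148 − √(148² − 4×148×31)]/2 = 44.1 m/s
Supergeostrophic (V > V_g = 31 m/s), as expected around a high.

44.1 m s⁻¹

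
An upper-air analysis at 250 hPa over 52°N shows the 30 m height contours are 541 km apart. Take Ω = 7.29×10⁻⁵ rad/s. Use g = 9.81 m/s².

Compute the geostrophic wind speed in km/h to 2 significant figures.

Coriolis parameter at 52°N:
f = 2Ω sin φ = 2 × 7.29×10⁻⁵ × sin 52° = 1.15×10⁻⁴ s⁻¹
Height gradient: |∂Z/∂n| = 30 m / 541000 m = 5.55×10⁻⁵
On a pressure surface, geostrophic balance gives V_g = (g/f)|∂Z/∂n|:
V_g = 9.81 × 5.55×10⁻⁵ / 1.15×10⁻⁴ = 4.73 m/s
Converting: 4.73 m/s × 3.6 = 17 km/h

17 km/h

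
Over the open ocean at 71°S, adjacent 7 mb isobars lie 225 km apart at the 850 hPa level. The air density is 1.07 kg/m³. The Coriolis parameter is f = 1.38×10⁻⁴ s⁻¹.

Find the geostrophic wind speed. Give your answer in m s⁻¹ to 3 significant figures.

Pressure gradient: |∂P/∂n| = 700 Pa / 225000 m = 3.11×10⁻³ Pa/m
Geostrophic balance (pressure-gradient force = Coriolis force):
V_g = (1/(fρ)) |∂P/∂n| = 3.11×10⁻³ / (1.38×10⁻⁴ × 1.07) = 21.1 m/s

21.1 m s⁻¹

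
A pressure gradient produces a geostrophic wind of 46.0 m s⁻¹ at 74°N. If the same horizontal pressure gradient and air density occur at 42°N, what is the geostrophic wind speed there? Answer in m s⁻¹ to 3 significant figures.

With the same pressure gradient and density, V_g ∝ 1/f ∝ 1/sin φ.
V₂ = V₁ · sin φ₁ / sin φ₂ = 46.0 × sin 74° / sin 42°
V₂ = 46.0 × 0.9613/0.6691 = 66.1 m s⁻¹

66.1 m s⁻¹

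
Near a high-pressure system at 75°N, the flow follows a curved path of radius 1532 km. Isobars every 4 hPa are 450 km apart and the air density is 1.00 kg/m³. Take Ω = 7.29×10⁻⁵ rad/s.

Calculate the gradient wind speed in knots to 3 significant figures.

12.7 knots

Coriolis parameter at 75°N:
f = 2Ω sin φ = 2 × 7.29×10⁻⁵ × sin 75° = 1.41×10⁻⁴ s⁻¹
Pressure gradient: |∂P/∂n| = 400 Pa / 450000 m = 8.89×10⁻⁴ Pa/m
Geostrophic speed: V_g = |∂P/∂n|/(fρ) = 8.89×10⁻⁴/(1.41×10⁻⁴ × 1.00) = 6.31 m/s
Around a high, pressure-gradient force acts outward with centrifugal, so Coriolis balances both:
fV = (1/ρ)|∂P/∂n| + V²/R  →  V² − fR·V + fR·V_g = 0
With fR = 1.41×10⁻⁴ × 1532×10³ m = 216 m/s:
V = [fR − √((fR)² − 4 fR V_g)]/2 = [216 − √(216² − 4×216×6.31)]/2 = 6.51 m/s
Supergeostrophic (V > V_g = 6.31 m/s), as expected around a high.
Converting: 6.51 m/s × 1.944 = 12.7 knots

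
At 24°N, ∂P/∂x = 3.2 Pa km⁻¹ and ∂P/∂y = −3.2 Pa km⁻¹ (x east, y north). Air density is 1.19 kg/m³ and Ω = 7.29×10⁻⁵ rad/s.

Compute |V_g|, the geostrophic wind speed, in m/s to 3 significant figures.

Coriolis parameter at 24°N:
f = 2Ω sin φ = 2 × 7.29×10⁻⁵ × sin 24° = 5.93×10⁻⁵ s⁻¹
Component geostrophic relations (x east, y north):
u_g = −(1/(fρ)) ∂P/∂y,  v_g = (1/(fρ)) ∂P/∂x
u_g = −(−3.2×10⁻³)/(5.93×10⁻⁵ × 1.19) = 45.3 m/s;  v_g = (3.2×10⁻³)/(5.93×10⁻⁵ × 1.19) = 45.3 m/s
|V_g| = √(u_g² + v_g²) = 64.1 m/s

64.1 m/s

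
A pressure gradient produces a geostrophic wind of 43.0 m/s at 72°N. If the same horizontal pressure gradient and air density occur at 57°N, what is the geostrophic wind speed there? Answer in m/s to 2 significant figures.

49 m/s

With the same pressure gradient and density, V_g ∝ 1/f ∝ 1/sin φ.
V₂ = V₁ · sin φ₁ / sin φ₂ = 43.0 × sin 72° / sin 57°
V₂ = 43.0 × 0.9511/0.8387 = 49 m/s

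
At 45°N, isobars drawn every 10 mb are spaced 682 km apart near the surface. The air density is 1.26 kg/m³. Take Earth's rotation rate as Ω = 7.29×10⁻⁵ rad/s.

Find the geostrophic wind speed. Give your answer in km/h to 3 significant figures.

Coriolis parameter at 45°N:
f = 2Ω sin φ = 2 × 7.29×10⁻⁵ × sin 45° = 1.03×10⁻⁴ s⁻¹
Pressure gradient: |∂P/∂n| = 1000 Pa / 682000 m = 1.47×10⁻³ Pa/m
Geostrophic balance (pressure-gradient force = Coriolis force):
V_g = (1/(fρ)) |∂P/∂n| = 1.47×10⁻³ / (1.03×10⁻⁴ × 1.26) = 11.3 m/s
Converting: 11.3 m/s × 3.6 = 40.6 km/h

40.6 km/h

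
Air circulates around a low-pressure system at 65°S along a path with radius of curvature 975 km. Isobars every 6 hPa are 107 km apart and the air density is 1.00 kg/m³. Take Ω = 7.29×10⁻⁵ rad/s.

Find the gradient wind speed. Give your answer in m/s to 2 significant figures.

Coriolis parameter at 65°S:
f = 2Ω sin φ = 2 × 7.29×10⁻⁵ × sin 65° = 1.32×10⁻⁴ s⁻¹
Pressure gradient: |∂P/∂n| = 600 Pa / 107000 m = 5.61×10⁻³ Pa/m
Geostrophic speed: V_g = |∂P/∂n|/(fρ) = 5.61×10⁻³/(1.32×10⁻⁴ × 1.00) = 42.4 m/s
Around a low, centrifugal force acts outward with Coriolis, so pressure-gradient force balances both:
(1/ρ)|∂P/∂n| = fV + V²/R  →  V² + fR·V − fR·V_g = 0
With fR = 1.32×10⁻⁴ × 975×10³ m = 129 m/s:
V = [−fR + √((fR)² + 4 fR V_g)]/2 = [−129 + √(129² + 4×129×42.4)]/2 = 33.6 m/s
Subgeostrophic (V < V_g = 42.4 m/s), as expected around a low.

34 m/s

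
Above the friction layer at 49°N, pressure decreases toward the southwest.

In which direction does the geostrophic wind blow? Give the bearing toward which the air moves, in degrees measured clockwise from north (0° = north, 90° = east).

The pressure-gradient force points toward the southwest (bearing 225°).
Geostrophic balance: in the Northern Hemisphere the Coriolis force deflects motion to the right, so the geostrophic wind blows 90° to the right of the pressure-gradient force (low pressure on the left).
Rotating 225° by 90° clockwise gives 315° — the wind blows toward the northwest.

315°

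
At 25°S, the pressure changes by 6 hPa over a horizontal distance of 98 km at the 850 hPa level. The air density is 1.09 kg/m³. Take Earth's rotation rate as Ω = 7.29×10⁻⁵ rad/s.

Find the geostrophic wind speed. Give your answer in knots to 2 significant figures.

180 knots

Coriolis parameter at 25°S:
f = 2Ω sin φ = 2 × 7.29×10⁻⁵ × sin 25° = 6.16×10⁻⁵ s⁻¹
Pressure gradient: |∂P/∂n| = 600 Pa / 98000 m = 6.12×10⁻³ Pa/m
Geostrophic balance (pressure-gradient force = Coriolis force):
V_g = (1/(fρ)) |∂P/∂n| = 6.12×10⁻³ / (6.16×10⁻⁵ × 1.09) = 91.2 m/s
Converting: 91.2 m/s × 1.944 = 180 knots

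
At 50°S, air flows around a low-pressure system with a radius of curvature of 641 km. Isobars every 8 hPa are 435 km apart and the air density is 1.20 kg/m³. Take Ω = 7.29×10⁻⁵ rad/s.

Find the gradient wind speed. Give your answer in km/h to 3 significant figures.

42.4 km/h

Coriolis parameter at 50°S:
f = 2Ω sin φ = 2 × 7.29×10⁻⁵ × sin 50° = 1.12×10⁻⁴ s⁻¹
Pressure gradient: |∂P/∂n| = 800 Pa / 435000 m = 1.84×10⁻³ Pa/m
Geostrophic speed: V_g = |∂P/∂n|/(fρ) = 1.84×10⁻³/(1.12×10⁻⁴ × 1.20) = 13.7 m/s
Around a low, centrifugal force acts outward with Coriolis, so pressure-gradient force balances both:
(1/ρ)|∂P/∂n| = fV + V²/R  →  V² + fR·V − fR·V_g = 0
With fR = 1.12×10⁻⁴ × 641×10³ m = 71.6 m/s:
V = [−fR + √((fR)² + 4 fR V_g)]/2 = [−71.6 + √(71.6² + 4×71.6×13.7)]/2 = 11.8 m/s
Subgeostrophic (V < V_g = 13.7 m/s), as expected around a low.
Converting: 11.8 m/s × 3.6 = 42.4 km/h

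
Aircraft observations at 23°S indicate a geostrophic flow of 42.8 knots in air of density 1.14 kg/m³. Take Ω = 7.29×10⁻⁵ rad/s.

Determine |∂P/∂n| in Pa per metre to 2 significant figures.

Coriolis parameter at 23°S:
f = 2Ω sin φ = 2 × 7.29×10⁻⁵ × sin 23° = 5.70×10⁻⁵ s⁻¹
Wind speed in SI: 42.8 knots = 22.0 m/s
Geostrophic balance rearranged: |∂P/∂n| = f ρ V_g
|∂P/∂n| = 5.70×10⁻⁵ × 1.14 × 22.0 = 1.43×10⁻³ Pa/m

1.4×10⁻³ Pa/m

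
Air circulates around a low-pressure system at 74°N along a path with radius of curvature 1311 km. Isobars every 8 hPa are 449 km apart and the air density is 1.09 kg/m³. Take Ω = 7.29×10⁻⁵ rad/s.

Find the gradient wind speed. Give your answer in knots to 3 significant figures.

Coriolis parameter at 74°N:
f = 2Ω sin φ = 2 × 7.29×10⁻⁵ × sin 74° = 1.40×10⁻⁴ s⁻¹
Pressure gradient: |∂P/∂n| = 800 Pa / 449000 m = 1.78×10⁻³ Pa/m
Geostrophic speed: V_g = |∂P/∂n|/(fρ) = 1.78×10⁻³/(1.40×10⁻⁴ × 1.09) = 11.7 m/s
Around a low, centrifugal force acts outward with Coriolis, so pressure-gradient force balances both:
(1/ρ)|∂P/∂n| = fV + V²/R  →  V² + fR·V − fR·V_g = 0
With fR = 1.40×10⁻⁴ × 1311×10³ m = 184 m/s:
V = [−fR + √((fR)² + 4 fR V_g)]/2 = [−184 + √(184² + 4×184×11.7)]/2 = 11 m/s
Subgeostrophic (V < V_g = 11.7 m/s), as expected around a low.
Converting: 11 m/s × 1.944 = 21.4 knots

21.4 knots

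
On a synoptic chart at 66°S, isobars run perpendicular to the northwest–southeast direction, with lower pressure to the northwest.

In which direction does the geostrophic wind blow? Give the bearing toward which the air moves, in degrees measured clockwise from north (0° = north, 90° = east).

225°

The pressure-gradient force points toward the northwest (bearing 315°).
Geostrophic balance: in the Southern Hemisphere the Coriolis force deflects motion to the left, so the geostrophic wind blows 90° to the left of the pressure-gradient force (low pressure on the right).
Rotating 315° by 90° counterclockwise gives 225° — the wind blows toward the southwest.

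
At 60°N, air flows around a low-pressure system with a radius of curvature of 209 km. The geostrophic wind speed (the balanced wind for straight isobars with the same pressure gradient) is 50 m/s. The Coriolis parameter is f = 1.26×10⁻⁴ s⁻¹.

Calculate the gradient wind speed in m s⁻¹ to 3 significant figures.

Around a low, centrifugal force acts outward with Coriolis, so pressure-gradient force balances both:
(1/ρ)|∂P/∂n| = fV + V²/R  →  V² + fR·V − fR·V_g = 0
With fR = 1.26×10⁻⁴ × 209×10³ m = 26.3 m/s:
V = [−fR + √((fR)² + 4 fR V_g)]/2 = [−26.3 + √(26.3² + 4×26.3×50)]/2 = 25.4 m/s
Subgeostrophic (V < V_g = 50 m/s), as expected around a low.

25.4 m s⁻¹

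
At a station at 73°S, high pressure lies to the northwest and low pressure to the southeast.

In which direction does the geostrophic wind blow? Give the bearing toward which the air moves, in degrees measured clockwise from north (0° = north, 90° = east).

045°

The pressure-gradient force points toward the southeast (bearing 135°).
Geostrophic balance: in the Southern Hemisphere the Coriolis force deflects motion to the left, so the geostrophic wind blows 90° to the left of the pressure-gradient force (low pressure on the right).
Rotating 135° by 90° counterclockwise gives 045° — the wind blows toward the northeast.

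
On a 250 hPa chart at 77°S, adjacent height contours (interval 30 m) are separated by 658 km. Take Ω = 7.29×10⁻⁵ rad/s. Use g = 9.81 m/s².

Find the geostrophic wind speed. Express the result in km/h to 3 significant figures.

11.3 km/h

Coriolis parameter at 77°S:
f = 2Ω sin φ = 2 × 7.29×10⁻⁵ × sin 77° = 1.42×10⁻⁴ s⁻¹
Height gradient: |∂Z/∂n| = 30 m / 658000 m = 4.56×10⁻⁵
On a pressure surface, geostrophic balance gives V_g = (g/f)|∂Z/∂n|:
V_g = 9.81 × 4.56×10⁻⁵ / 1.42×10⁻⁴ = 3.15 m/s
Converting: 3.15 m/s × 3.6 = 11.3 km/h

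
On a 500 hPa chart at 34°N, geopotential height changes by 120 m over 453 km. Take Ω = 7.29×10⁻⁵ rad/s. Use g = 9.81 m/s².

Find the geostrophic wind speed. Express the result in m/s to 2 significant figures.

32 m/s

Coriolis parameter at 34°N:
f = 2Ω sin φ = 2 × 7.29×10⁻⁵ × sin 34° = 8.15×10⁻⁵ s⁻¹
Height gradient: |∂Z/∂n| = 120 m / 453000 m = 2.65×10⁻⁴
On a pressure surface, geostrophic balance gives V_g = (g/f)|∂Z/∂n|:
V_g = 9.81 × 2.65×10⁻⁴ / 8.15×10⁻⁵ = 31.9 m/s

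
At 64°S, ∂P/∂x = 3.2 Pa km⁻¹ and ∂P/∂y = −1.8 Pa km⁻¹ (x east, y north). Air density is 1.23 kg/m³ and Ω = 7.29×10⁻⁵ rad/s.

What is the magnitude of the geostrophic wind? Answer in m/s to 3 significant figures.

22.8 m/s

Coriolis parameter at 64°S:
f = 2Ω sin φ = 2 × 7.29×10⁻⁵ × sin 64° = 1.31×10⁻⁴ s⁻¹
In the Southern Hemisphere f is negative: f = −1.31×10⁻⁴ s⁻¹.
Component geostrophic relations (x east, y north):
u_g = −(1/(fρ)) ∂P/∂y,  v_g = (1/(fρ)) ∂P/∂x
u_g = −(−1.8×10⁻³)/(−1.31×10⁻⁴ × 1.23) = −11.2 m/s;  v_g = (3.2×10⁻³)/(−1.31×10⁻⁴ × 1.23) = −19.9 m/s
|V_g| = √(u_g² + v_g²) = 22.8 m/s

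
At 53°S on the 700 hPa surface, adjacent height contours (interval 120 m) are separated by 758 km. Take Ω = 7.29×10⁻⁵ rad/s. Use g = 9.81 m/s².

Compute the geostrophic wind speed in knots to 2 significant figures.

Coriolis parameter at 53°S:
f = 2Ω sin φ = 2 × 7.29×10⁻⁵ × sin 53° = 1.16×10⁻⁴ s⁻¹
Height gradient: |∂Z/∂n| = 120 m / 758000 m = 1.58×10⁻⁴
On a pressure surface, geostrophic balance gives V_g = (g/f)|∂Z/∂n|:
V_g = 9.81 × 1.58×10⁻⁴ / 1.16×10⁻⁴ = 13.3 m/s
Converting: 13.3 m/s × 1.944 = 26 knots

26 knots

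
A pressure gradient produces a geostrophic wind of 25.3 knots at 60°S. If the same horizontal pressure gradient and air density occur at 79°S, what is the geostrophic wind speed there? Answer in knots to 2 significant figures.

22 knots

With the same pressure gradient and density, V_g ∝ 1/f ∝ 1/sin φ.
V₂ = V₁ · sin φ₁ / sin φ₂ = 25.3 × sin 60° / sin 79°
V₂ = 25.3 × 0.8660/0.9816 = 22 knots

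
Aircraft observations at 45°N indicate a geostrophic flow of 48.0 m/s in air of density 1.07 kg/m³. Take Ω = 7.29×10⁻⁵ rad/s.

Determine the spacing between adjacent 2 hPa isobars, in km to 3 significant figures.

37.8 km

Coriolis parameter at 45°N:
f = 2Ω sin φ = 2 × 7.29×10⁻⁵ × sin 45° = 1.03×10⁻⁴ s⁻¹
Geostrophic balance rearranged: |∂P/∂n| = f ρ V_g
|∂P/∂n| = 1.03×10⁻⁴ × 1.07 × 48.0 = 5.30×10⁻³ Pa/m
Isobar spacing: Δn = ΔP/|∂P/∂n| = 200 Pa / 5.30×10⁻³ Pa/m = 37771 m ≈ 37.8 km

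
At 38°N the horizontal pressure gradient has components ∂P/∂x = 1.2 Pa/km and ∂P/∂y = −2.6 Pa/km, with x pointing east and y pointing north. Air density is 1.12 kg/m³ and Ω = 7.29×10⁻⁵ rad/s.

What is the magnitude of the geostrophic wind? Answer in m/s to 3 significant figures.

Coriolis parameter at 38°N:
f = 2Ω sin φ = 2 × 7.29×10⁻⁵ × sin 38° = 8.98×10⁻⁵ s⁻¹
Component geostrophic relations (x east, y north):
u_g = −(1/(fρ)) ∂P/∂y,  v_g = (1/(fρ)) ∂P/∂x
u_g = −(−2.6×10⁻³)/(8.98×10⁻⁵ × 1.12) = 25.9 m/s;  v_g = (1.2×10⁻³)/(8.98×10⁻⁵ × 1.12) = 11.9 m/s
|V_g| = √(u_g² + v_g²) = 28.5 m/s

28.5 m/s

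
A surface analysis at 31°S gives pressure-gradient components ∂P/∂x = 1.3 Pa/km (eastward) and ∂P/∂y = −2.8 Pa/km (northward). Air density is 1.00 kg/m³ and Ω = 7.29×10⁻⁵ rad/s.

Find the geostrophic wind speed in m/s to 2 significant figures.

41 m/s

Coriolis parameter at 31°S:
f = 2Ω sin φ = 2 × 7.29×10⁻⁵ × sin 31° = 7.51×10⁻⁵ s⁻¹
In the Southern Hemisphere f is negative: f = −7.51×10⁻⁵ s⁻¹.
Component geostrophic relations (x east, y north):
u_g = −(1/(fρ)) ∂P/∂y,  v_g = (1/(fρ)) ∂P/∂x
u_g = −(−2.8×10⁻³)/(−7.51×10⁻⁵ × 1.00) = −37.3 m/s;  v_g = (1.3×10⁻³)/(−7.51×10⁻⁵ × 1.00) = −17.3 m/s
|V_g| = √(u_g² + v_g²) = 41.1 m/s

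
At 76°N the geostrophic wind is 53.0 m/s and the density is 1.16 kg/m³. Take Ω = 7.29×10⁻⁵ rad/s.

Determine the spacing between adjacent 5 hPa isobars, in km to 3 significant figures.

57.5 km

Coriolis parameter at 76°N:
f = 2Ω sin φ = 2 × 7.29×10⁻⁵ × sin 76° = 1.41×10⁻⁴ s⁻¹
Geostrophic balance rearranged: |∂P/∂n| = f ρ V_g
|∂P/∂n| = 1.41×10⁻⁴ × 1.16 × 53.0 = 8.70×10⁻³ Pa/m
Isobar spacing: Δn = ΔP/|∂P/∂n| = 500 Pa / 8.70×10⁻³ Pa/m = 57488 m ≈ 57.5 km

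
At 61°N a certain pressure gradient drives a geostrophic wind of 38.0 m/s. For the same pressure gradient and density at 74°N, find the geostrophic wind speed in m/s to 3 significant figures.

With the same pressure gradient and density, V_g ∝ 1/f ∝ 1/sin φ.
V₂ = V₁ · sin φ₁ / sin φ₂ = 38.0 × sin 61° / sin 74°
V₂ = 38.0 × 0.8746/0.9613 = 34.6 m/s

34.6 m/s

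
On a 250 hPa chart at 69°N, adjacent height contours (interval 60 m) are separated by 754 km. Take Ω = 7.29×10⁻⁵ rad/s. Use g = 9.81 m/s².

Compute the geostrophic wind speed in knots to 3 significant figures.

11.1 knots

Coriolis parameter at 69°N:
f = 2Ω sin φ = 2 × 7.29×10⁻⁵ × sin 69° = 1.36×10⁻⁴ s⁻¹
Height gradient: |∂Z/∂n| = 60 m / 754000 m = 7.96×10⁻⁵
On a pressure surface, geostrophic balance gives V_g = (g/f)|∂Z/∂n|:
V_g = 9.81 × 7.96×10⁻⁵ / 1.36×10⁻⁴ = 5.74 m/s
Converting: 5.74 m/s × 1.944 = 11.1 knots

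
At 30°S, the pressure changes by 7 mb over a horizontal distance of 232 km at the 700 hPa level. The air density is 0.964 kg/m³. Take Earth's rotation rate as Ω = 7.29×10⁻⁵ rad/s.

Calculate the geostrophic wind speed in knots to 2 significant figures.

83 knots

Coriolis parameter at 30°S:
f = 2Ω sin φ = 2 × 7.29×10⁻⁵ × sin 30° = 7.29×10⁻⁵ s⁻¹
Pressure gradient: |∂P/∂n| = 700 Pa / 232000 m = 3.02×10⁻³ Pa/m
Geostrophic balance (pressure-gradient force = Coriolis force):
V_g = (1/(fρ)) |∂P/∂n| = 3.02×10⁻³ / (7.29×10⁻⁵ × 0.964) = 42.9 m/s
Converting: 42.9 m/s × 1.944 = 83 knots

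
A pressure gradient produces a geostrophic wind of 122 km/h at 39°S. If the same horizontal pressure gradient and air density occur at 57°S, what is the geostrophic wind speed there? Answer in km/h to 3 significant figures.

91.5 km/h

With the same pressure gradient and density, V_g ∝ 1/f ∝ 1/sin φ.
V₂ = V₁ · sin φ₁ / sin φ₂ = 122 × sin 39° / sin 57°
V₂ = 122 × 0.6293/0.8387 = 91.5 km/h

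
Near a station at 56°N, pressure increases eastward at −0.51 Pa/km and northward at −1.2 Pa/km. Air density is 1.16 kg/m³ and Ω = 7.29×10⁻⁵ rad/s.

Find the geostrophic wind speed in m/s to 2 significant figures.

9.3 m/s

Coriolis parameter at 56°N:
f = 2Ω sin φ = 2 × 7.29×10⁻⁵ × sin 56° = 1.21×10⁻⁴ s⁻¹
Component geostrophic relations (x east, y north):
u_g = −(1/(fρ)) ∂P/∂y,  v_g = (1/(fρ)) ∂P/∂x
u_g = −(−1.2×10⁻³)/(1.21×10⁻⁴ × 1.16) = 8.56 m/s;  v_g = (−0.51×10⁻³)/(1.21×10⁻⁴ × 1.16) = −3.64 m/s
|V_g| = √(u_g² + v_g²) = 9.30 m/s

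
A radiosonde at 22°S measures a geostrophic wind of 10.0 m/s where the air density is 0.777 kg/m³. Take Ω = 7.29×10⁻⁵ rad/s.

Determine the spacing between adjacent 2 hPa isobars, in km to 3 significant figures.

Coriolis parameter at 22°S:
f = 2Ω sin φ = 2 × 7.29×10⁻⁵ × sin 22° = 5.46×10⁻⁵ s⁻¹
Geostrophic balance rearranged: |∂P/∂n| = f ρ V_g
|∂P/∂n| = 5.46×10⁻⁵ × 0.777 × 10.0 = 4.24×10⁻⁴ Pa/m
Isobar spacing: Δn = ΔP/|∂P/∂n| = 200 Pa / 4.24×10⁻⁴ Pa/m = 471277 m ≈ 471 km

471 km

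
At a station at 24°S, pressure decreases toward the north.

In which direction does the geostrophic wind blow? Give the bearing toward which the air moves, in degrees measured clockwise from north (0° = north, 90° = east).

The pressure-gradient force points toward the north (bearing 000°).
Geostrophic balance: in the Southern Hemisphere the Coriolis force deflects motion to the left, so the geostrophic wind blows 90° to the left of the pressure-gradient force (low pressure on the right).
Rotating 000° by 90° counterclockwise gives 270° — the wind blows toward the west.

270°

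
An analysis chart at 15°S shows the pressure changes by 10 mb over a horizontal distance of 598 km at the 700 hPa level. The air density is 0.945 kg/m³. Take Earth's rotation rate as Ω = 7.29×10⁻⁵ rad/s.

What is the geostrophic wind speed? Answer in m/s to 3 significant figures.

Coriolis parameter at 15°S:
f = 2Ω sin φ = 2 × 7.29×10⁻⁵ × sin 15° = 3.77×10⁻⁵ s⁻¹
Pressure gradient: |∂P/∂n| = 1000 Pa / 598000 m = 1.67×10⁻³ Pa/m
Geostrophic balance (pressure-gradient force = Coriolis force):
V_g = (1/(fρ)) |∂P/∂n| = 1.67×10⁻³ / (3.77×10⁻⁵ × 0.945) = 46.9 m/s

46.9 m/s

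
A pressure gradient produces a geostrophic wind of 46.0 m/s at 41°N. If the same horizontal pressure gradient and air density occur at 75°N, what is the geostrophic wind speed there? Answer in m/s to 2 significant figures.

With the same pressure gradient and density, V_g ∝ 1/f ∝ 1/sin φ.
V₂ = V₁ · sin φ₁ / sin φ₂ = 46.0 × sin 41° / sin 75°
V₂ = 46.0 × 0.6561/0.9659 = 31 m/s

31 m/s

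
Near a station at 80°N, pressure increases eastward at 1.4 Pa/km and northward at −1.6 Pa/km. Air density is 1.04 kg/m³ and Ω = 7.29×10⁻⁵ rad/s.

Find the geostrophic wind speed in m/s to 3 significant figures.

Coriolis parameter at 80°N:
f = 2Ω sin φ = 2 × 7.29×10⁻⁵ × sin 80° = 1.44×10⁻⁴ s⁻¹
Component geostrophic relations (x east, y north):
u_g = −(1/(fρ)) ∂P/∂y,  v_g = (1/(fρ)) ∂P/∂x
u_g = −(−1.6×10⁻³)/(1.44×10⁻⁴ × 1.04) = 10.7 m/s;  v_g = (1.4×10⁻³)/(1.44×10⁻⁴ × 1.04) = 9.38 m/s
|V_g| = √(u_g² + v_g²) = 14.2 m/s

14.2 m/s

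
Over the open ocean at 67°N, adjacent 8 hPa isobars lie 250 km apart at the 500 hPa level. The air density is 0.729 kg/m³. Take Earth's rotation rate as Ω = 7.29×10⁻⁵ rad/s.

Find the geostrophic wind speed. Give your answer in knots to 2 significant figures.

Coriolis parameter at 67°N:
f = 2Ω sin φ = 2 × 7.29×10⁻⁵ × sin 67° = 1.34×10⁻⁴ s⁻¹
Pressure gradient: |∂P/∂n| = 800 Pa / 250000 m = 3.20×10⁻³ Pa/m
Geostrophic balance (pressure-gradient force = Coriolis force):
V_g = (1/(fρ)) |∂P/∂n| = 3.20×10⁻³ / (1.34×10⁻⁴ × 0.729) = 32.7 m/s
Converting: 32.7 m/s × 1.944 = 64 knots

64 knots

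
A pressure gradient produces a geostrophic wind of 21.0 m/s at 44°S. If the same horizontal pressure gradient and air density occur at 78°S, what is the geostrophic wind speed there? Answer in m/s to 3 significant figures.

With the same pressure gradient and density, V_g ∝ 1/f ∝ 1/sin φ.
V₂ = V₁ · sin φ₁ / sin φ₂ = 21.0 × sin 44° / sin 78°
V₂ = 21.0 × 0.6947/0.9781 = 14.9 m/s

14.9 m/s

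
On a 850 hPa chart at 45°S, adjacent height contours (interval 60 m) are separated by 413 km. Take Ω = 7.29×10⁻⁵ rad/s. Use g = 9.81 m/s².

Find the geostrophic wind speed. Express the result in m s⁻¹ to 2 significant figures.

14 m s⁻¹

Coriolis parameter at 45°S:
f = 2Ω sin φ = 2 × 7.29×10⁻⁵ × sin 45° = 1.03×10⁻⁴ s⁻¹
Height gradient: |∂Z/∂n| = 60 m / 413000 m = 1.45×10⁻⁴
On a pressure surface, geostrophic balance gives V_g = (g/f)|∂Z/∂n|:
V_g = 9.81 × 1.45×10⁻⁴ / 1.03×10⁻⁴ = 13.8 m/s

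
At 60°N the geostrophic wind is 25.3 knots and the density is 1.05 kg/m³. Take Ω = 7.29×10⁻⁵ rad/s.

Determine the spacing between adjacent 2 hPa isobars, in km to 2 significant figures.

120 km

Coriolis parameter at 60°N:
f = 2Ω sin φ = 2 × 7.29×10⁻⁵ × sin 60° = 1.26×10⁻⁴ s⁻¹
Wind speed in SI: 25.3 knots = 13.0 m/s
Geostrophic balance rearranged: |∂P/∂n| = f ρ V_g
|∂P/∂n| = 1.26×10⁻⁴ × 1.05 × 13.0 = 1.73×10⁻³ Pa/m
Isobar spacing: Δn = ΔP/|∂P/∂n| = 200 Pa / 1.73×10⁻³ Pa/m = 115903 m ≈ 120 km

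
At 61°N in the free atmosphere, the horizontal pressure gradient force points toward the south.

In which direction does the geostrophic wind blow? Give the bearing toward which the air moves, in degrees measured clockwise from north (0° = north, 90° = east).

The pressure-gradient force points toward the south (bearing 180°).
Geostrophic balance: in the Northern Hemisphere the Coriolis force deflects motion to the right, so the geostrophic wind blows 90° to the right of the pressure-gradient force (low pressure on the left).
Rotating 180° by 90° clockwise gives 270° — the wind blows toward the west.

270°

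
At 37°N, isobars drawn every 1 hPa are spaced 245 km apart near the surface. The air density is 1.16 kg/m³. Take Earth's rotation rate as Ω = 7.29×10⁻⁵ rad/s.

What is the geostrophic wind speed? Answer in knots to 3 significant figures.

Coriolis parameter at 37°N:
f = 2Ω sin φ = 2 × 7.29×10⁻⁵ × sin 37° = 8.77×10⁻⁵ s⁻¹
Pressure gradient: |∂P/∂n| = 100 Pa / 245000 m = 4.08×10⁻⁴ Pa/m
Geostrophic balance (pressure-gradient force = Coriolis force):
V_g = (1/(fρ)) |∂P/∂n| = 4.08×10⁻⁴ / (8.77×10⁻⁵ × 1.16) = 4.01 m/s
Converting: 4.01 m/s × 1.944 = 7.80 knots

7.80 knots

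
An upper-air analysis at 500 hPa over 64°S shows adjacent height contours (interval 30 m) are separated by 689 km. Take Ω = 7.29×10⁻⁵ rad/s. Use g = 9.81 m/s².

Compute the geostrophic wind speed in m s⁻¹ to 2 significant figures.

3.3 m s⁻¹

Coriolis parameter at 64°S:
f = 2Ω sin φ = 2 × 7.29×10⁻⁵ × sin 64° = 1.31×10⁻⁴ s⁻¹
Height gradient: |∂Z/∂n| = 30 m / 689000 m = 4.35×10⁻⁵
On a pressure surface, geostrophic balance gives V_g = (g/f)|∂Z/∂n|:
V_g = 9.81 × 4.35×10⁻⁵ / 1.31×10⁻⁴ = 3.26 m/s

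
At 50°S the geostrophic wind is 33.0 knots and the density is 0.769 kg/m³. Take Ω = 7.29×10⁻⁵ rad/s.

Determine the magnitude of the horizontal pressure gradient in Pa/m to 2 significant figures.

Coriolis parameter at 50°S:
f = 2Ω sin φ = 2 × 7.29×10⁻⁵ × sin 50° = 1.12×10⁻⁴ s⁻¹
Wind speed in SI: 33.0 knots = 17.0 m/s
Geostrophic balance rearranged: |∂P/∂n| = f ρ V_g
|∂P/∂n| = 1.12×10⁻⁴ × 0.769 × 17.0 = 1.46×10⁻³ Pa/m

1.5×10⁻³ Pa/m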